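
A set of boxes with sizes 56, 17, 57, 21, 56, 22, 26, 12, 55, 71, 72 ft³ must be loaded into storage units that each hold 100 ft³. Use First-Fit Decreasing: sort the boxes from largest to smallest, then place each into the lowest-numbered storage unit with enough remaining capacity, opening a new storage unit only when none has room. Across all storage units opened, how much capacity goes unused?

Sorted descending: 72, 71, 57, 56, 56, 55, 26, 22, 21, 17, 12.
Put 72 ft³ in storage unit 1; 28 ft³ remain.
Put 71 ft³ in storage unit 2; 29 ft³ remain.
Put 57 ft³ in storage unit 3; 43 ft³ remain.
Put 56 ft³ in storage unit 4; 44 ft³ remain.
Put 56 ft³ in storage unit 5; 44 ft³ remain.
Put 55 ft³ in storage unit 6; 45 ft³ remain.
Put 26 ft³ in storage unit 1; 2 ft³ remain.
Put 22 ft³ in storage unit 2; 7 ft³ remain.
Put 21 ft³ in storage unit 3; 22 ft³ remain.
Put 17 ft³ in storage unit 3; 5 ft³ remain.
Put 12 ft³ in storage unit 4; 32 ft³ remain.
6 storage units × 100 ft³ = 600 ft³; used 465 ft³; unused 135 ft³.

135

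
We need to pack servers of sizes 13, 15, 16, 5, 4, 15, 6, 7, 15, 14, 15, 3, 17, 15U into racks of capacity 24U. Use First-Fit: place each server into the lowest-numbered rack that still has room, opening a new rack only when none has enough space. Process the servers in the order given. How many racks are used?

9

Put 13U in rack 1; 11U remain.
Put 15U in rack 2; 9U remain.
Put 16U in rack 3; 8U remain.
Put 5U in rack 1; 6U remain.
Put 4U in rack 1; 2U remain.
Put 15U in rack 4; 9U remain.
Put 6U in rack 2; 3U remain.
Put 7U in rack 3; 1U remain.
Put 15U in rack 5; 9U remain.
Put 14U in rack 6; 10U remain.
Put 15U in rack 7; 9U remain.
Put 3U in rack 2; 0U remain.
Put 17U in rack 8; 7U remain.
Put 15U in rack 9; 9U remain.
Final racks: [13,5,4] [15,6,3] [16,7] [15] [15] [14] [15] [17] [15].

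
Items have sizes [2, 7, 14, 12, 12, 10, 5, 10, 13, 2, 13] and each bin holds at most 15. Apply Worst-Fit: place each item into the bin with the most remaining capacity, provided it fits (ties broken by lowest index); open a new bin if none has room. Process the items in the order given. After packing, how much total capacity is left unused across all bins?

bin 1: place 2, 13 left
bin 1: place 7, 6 left
bin 2: place 14, 1 left
bin 3: place 12, 3 left
bin 4: place 12, 3 left
bin 5: place 10, 5 left
bin 1: place 5, 1 left
bin 6: place 10, 5 left
bin 7: place 13, 2 left
bin 5: place 2, 3 left
bin 8: place 13, 2 left
8 bins × 15 = 120; used 100; unused 20.

20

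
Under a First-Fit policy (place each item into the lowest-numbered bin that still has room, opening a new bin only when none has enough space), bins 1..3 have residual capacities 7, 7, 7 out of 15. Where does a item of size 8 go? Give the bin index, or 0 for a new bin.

No bin has ≥ 8 free, so a new bin is opened.

0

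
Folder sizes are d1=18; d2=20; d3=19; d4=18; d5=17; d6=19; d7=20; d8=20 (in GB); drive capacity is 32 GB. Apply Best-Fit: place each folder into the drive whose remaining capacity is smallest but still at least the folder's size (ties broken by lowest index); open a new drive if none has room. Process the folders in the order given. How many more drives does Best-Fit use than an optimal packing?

0

Best-Fit: [18] [20] [19] [18] [17] [19] [20] [20] → 8 drives.
8 folders exceed 16 GB (half the capacity), and no two of those can share a drive, so at least 8 drives are needed.
So 8 is already optimal.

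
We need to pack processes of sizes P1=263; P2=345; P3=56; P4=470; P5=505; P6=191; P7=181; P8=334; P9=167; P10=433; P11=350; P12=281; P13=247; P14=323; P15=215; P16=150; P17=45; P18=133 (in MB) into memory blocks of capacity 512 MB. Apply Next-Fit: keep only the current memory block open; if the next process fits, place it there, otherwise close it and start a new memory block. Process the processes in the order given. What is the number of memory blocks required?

13 memory blocks

memory block 1: place P1 (263 MB), 249 MB left
memory block 2: place P2 (345 MB), 167 MB left
memory block 2: place P3 (56 MB), 111 MB left
memory block 3: place P4 (470 MB), 42 MB left
memory block 4: place P5 (505 MB), 7 MB left
memory block 5: place P6 (191 MB), 321 MB left
memory block 5: place P7 (181 MB), 140 MB left
memory block 6: place P8 (334 MB), 178 MB left
memory block 6: place P9 (167 MB), 11 MB left
memory block 7: place P10 (433 MB), 79 MB left
memory block 8: place P11 (350 MB), 162 MB left
memory block 9: place P12 (281 MB), 231 MB left
memory block 10: place P13 (247 MB), 265 MB left
memory block 11: place P14 (323 MB), 189 MB left
memory block 12: place P15 (215 MB), 297 MB left
memory block 12: place P16 (150 MB), 147 MB left
memory block 12: place P17 (45 MB), 102 MB left
memory block 13: place P18 (133 MB), 379 MB left
Final memory blocks: [263] [345,56] [470] [505] [191,181] [334,167] [433] [350] [281] [247] [323] [215,150,45] [133].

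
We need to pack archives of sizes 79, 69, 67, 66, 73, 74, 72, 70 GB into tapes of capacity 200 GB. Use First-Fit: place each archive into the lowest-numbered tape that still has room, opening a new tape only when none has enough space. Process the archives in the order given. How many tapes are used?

4 tapes

tape 1: place 79 GB, 121 GB left
tape 1: place 69 GB, 52 GB left
tape 2: place 67 GB, 133 GB left
tape 2: place 66 GB, 67 GB left
tape 3: place 73 GB, 127 GB left
tape 3: place 74 GB, 53 GB left
tape 4: place 72 GB, 128 GB left
tape 4: place 70 GB, 58 GB left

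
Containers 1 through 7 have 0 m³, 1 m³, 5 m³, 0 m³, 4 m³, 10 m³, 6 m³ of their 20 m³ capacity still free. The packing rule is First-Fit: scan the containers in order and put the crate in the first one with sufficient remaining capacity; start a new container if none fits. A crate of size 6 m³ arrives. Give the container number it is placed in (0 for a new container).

Containers with room: container 6 (10 m³), container 7 (6 m³).
The first with room is container 6.

6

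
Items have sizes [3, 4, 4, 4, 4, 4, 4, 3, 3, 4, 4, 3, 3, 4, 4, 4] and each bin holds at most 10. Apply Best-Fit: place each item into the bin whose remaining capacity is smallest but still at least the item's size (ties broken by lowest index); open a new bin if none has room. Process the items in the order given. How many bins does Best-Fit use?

Put 3 in bin 1; 7 remain.
Put 4 in bin 1; 3 remain.
Put 4 in bin 2; 6 remain.
Put 4 in bin 2; 2 remain.
Put 4 in bin 3; 6 remain.
Put 4 in bin 3; 2 remain.
Put 4 in bin 4; 6 remain.
Put 3 in bin 1; 0 remain.
Put 3 in bin 4; 3 remain.
Put 4 in bin 5; 6 remain.
Put 4 in bin 5; 2 remain.
Put 3 in bin 4; 0 remain.
Put 3 in bin 6; 7 remain.
Put 4 in bin 6; 3 remain.
Put 4 in bin 7; 6 remain.
Put 4 in bin 7; 2 remain.

7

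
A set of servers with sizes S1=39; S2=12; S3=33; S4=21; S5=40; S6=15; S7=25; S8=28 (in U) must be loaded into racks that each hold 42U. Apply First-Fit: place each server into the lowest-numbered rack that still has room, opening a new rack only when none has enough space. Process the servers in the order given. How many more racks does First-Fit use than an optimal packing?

First-Fit: [39] [12,21] [33] [40] [15,25] [28] → 6 racks.
Total size 213U; any packing needs at least ⌈213/42⌉ = 6 racks.
So 6 is already optimal.

0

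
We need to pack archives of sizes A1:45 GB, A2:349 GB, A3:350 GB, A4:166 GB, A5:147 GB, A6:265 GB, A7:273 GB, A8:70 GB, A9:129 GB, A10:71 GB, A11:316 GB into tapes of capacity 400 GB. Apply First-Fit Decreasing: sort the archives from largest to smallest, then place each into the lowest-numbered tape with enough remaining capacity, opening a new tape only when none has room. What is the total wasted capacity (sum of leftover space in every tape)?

Sorted descending: 350, 349, 316, 273, 265, 166, 147, 129, 71, 70, 45.
350 GB → tape 1 (remaining 50 GB)
349 GB → tape 2 (remaining 51 GB)
316 GB → tape 3 (remaining 84 GB)
273 GB → tape 4 (remaining 127 GB)
265 GB → tape 5 (remaining 135 GB)
166 GB → tape 6 (remaining 234 GB)
147 GB → tape 6 (remaining 87 GB)
129 GB → tape 5 (remaining 6 GB)
71 GB → tape 3 (remaining 13 GB)
70 GB → tape 4 (remaining 57 GB)
45 GB → tape 1 (remaining 5 GB)
6 tapes × 400 GB = 2400 GB; used 2181 GB; unused 219 GB.

219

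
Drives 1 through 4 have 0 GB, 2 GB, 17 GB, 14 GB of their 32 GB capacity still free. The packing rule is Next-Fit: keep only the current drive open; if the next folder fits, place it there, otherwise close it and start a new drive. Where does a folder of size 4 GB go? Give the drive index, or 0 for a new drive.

Next-Fit only looks at drive 4, which has 14 GB free.
4 GB fits there.

4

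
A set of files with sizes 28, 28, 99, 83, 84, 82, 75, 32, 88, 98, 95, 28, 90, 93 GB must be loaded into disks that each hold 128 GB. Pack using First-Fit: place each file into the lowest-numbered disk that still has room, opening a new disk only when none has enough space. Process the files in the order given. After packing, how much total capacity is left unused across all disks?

405

Put 28 GB in disk 1; 100 GB remain.
Put 28 GB in disk 1; 72 GB remain.
Put 99 GB in disk 2; 29 GB remain.
Put 83 GB in disk 3; 45 GB remain.
Put 84 GB in disk 4; 44 GB remain.
Put 82 GB in disk 5; 46 GB remain.
Put 75 GB in disk 6; 53 GB remain.
Put 32 GB in disk 1; 40 GB remain.
Put 88 GB in disk 7; 40 GB remain.
Put 98 GB in disk 8; 30 GB remain.
Put 95 GB in disk 9; 33 GB remain.
Put 28 GB in disk 1; 12 GB remain.
Put 90 GB in disk 10; 38 GB remain.
Put 93 GB in disk 11; 35 GB remain.
11 disks × 128 GB = 1408 GB; used 1003 GB; unused 405 GB.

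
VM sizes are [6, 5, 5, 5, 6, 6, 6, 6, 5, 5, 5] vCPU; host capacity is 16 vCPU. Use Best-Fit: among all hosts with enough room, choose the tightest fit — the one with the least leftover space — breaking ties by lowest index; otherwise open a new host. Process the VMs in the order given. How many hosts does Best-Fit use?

4

6 vCPU → host 1 (remaining 10 vCPU)
5 vCPU → host 1 (remaining 5 vCPU)
5 vCPU → host 1 (remaining 0 vCPU)
5 vCPU → host 2 (remaining 11 vCPU)
6 vCPU → host 2 (remaining 5 vCPU)
6 vCPU → host 3 (remaining 10 vCPU)
6 vCPU → host 3 (remaining 4 vCPU)
6 vCPU → host 4 (remaining 10 vCPU)
5 vCPU → host 2 (remaining 0 vCPU)
5 vCPU → host 4 (remaining 5 vCPU)
5 vCPU → host 4 (remaining 0 vCPU)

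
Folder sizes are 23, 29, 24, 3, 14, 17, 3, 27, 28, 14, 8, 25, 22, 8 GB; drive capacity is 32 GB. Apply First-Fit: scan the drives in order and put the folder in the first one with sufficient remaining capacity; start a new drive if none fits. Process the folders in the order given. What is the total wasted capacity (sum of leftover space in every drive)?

43

drive 1: place 23 GB, 9 GB left
drive 2: place 29 GB, 3 GB left
drive 3: place 24 GB, 8 GB left
drive 1: place 3 GB, 6 GB left
drive 4: place 14 GB, 18 GB left
drive 4: place 17 GB, 1 GB left
drive 1: place 3 GB, 3 GB left
drive 5: place 27 GB, 5 GB left
drive 6: place 28 GB, 4 GB left
drive 7: place 14 GB, 18 GB left
drive 3: place 8 GB, 0 GB left
drive 8: place 25 GB, 7 GB left
drive 9: place 22 GB, 10 GB left
drive 7: place 8 GB, 10 GB left
9 drives × 32 GB = 288 GB; used 245 GB; unused 43 GB.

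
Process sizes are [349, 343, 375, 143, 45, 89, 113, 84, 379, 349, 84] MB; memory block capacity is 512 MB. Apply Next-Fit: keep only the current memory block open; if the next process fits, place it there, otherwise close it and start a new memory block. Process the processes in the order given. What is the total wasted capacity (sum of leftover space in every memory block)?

719

349 MB → memory block 1 (remaining 163 MB)
343 MB → memory block 2 (remaining 169 MB)
375 MB → memory block 3 (remaining 137 MB)
143 MB → memory block 4 (remaining 369 MB)
45 MB → memory block 4 (remaining 324 MB)
89 MB → memory block 4 (remaining 235 MB)
113 MB → memory block 4 (remaining 122 MB)
84 MB → memory block 4 (remaining 38 MB)
379 MB → memory block 5 (remaining 133 MB)
349 MB → memory block 6 (remaining 163 MB)
84 MB → memory block 6 (remaining 79 MB)
6 memory blocks × 512 MB = 3072 MB; used 2353 MB; unused 719 MB.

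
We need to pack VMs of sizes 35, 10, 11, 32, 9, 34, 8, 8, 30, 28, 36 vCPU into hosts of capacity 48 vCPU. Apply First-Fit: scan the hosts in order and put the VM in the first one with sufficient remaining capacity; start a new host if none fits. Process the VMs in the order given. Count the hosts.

6 hosts

Put 35 vCPU in host 1; 13 vCPU remain.
Put 10 vCPU in host 1; 3 vCPU remain.
Put 11 vCPU in host 2; 37 vCPU remain.
Put 32 vCPU in host 2; 5 vCPU remain.
Put 9 vCPU in host 3; 39 vCPU remain.
Put 34 vCPU in host 3; 5 vCPU remain.
Put 8 vCPU in host 4; 40 vCPU remain.
Put 8 vCPU in host 4; 32 vCPU remain.
Put 30 vCPU in host 4; 2 vCPU remain.
Put 28 vCPU in host 5; 20 vCPU remain.
Put 36 vCPU in host 6; 12 vCPU remain.
Final hosts: [35,10] [11,32] [9,34] [8,8,30] [28] [36].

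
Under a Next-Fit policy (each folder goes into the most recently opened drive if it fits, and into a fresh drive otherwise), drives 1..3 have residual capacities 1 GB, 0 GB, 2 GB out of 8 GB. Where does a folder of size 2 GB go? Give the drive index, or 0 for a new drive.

Next-Fit only looks at drive 3, which has 2 GB free.
2 GB fits there.

3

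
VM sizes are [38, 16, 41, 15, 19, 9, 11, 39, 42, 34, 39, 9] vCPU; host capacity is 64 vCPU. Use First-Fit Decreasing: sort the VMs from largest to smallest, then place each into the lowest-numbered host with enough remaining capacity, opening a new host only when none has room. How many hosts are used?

Sorted descending: 42, 41, 39, 39, 38, 34, 19, 16, 15, 11, 9, 9.
host 1: place 42 vCPU, 22 vCPU left
host 2: place 41 vCPU, 23 vCPU left
host 3: place 39 vCPU, 25 vCPU left
host 4: place 39 vCPU, 25 vCPU left
host 5: place 38 vCPU, 26 vCPU left
host 6: place 34 vCPU, 30 vCPU left
host 1: place 19 vCPU, 3 vCPU left
host 2: place 16 vCPU, 7 vCPU left
host 3: place 15 vCPU, 10 vCPU left
host 4: place 11 vCPU, 14 vCPU left
host 3: place 9 vCPU, 1 vCPU left
host 4: place 9 vCPU, 5 vCPU left

6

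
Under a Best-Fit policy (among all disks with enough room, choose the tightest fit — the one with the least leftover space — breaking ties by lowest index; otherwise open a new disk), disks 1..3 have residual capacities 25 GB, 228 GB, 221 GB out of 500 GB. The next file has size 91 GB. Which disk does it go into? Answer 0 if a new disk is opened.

Disks with room: disk 2 (228 GB), disk 3 (221 GB).
Tightest fit is disk 3 with 221 GB free.

3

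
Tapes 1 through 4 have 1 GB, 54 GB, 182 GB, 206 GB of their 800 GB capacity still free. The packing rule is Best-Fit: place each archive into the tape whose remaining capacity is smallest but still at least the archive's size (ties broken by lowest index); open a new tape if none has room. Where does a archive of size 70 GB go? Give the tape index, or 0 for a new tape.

3

Tapes with room: tape 3 (182 GB), tape 4 (206 GB).
Tightest fit is tape 3 with 182 GB free.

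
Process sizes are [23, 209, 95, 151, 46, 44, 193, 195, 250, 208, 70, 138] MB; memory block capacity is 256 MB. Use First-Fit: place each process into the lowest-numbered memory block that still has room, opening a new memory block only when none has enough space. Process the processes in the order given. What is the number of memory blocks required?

8

23 MB → memory block 1 (remaining 233 MB)
209 MB → memory block 1 (remaining 24 MB)
95 MB → memory block 2 (remaining 161 MB)
151 MB → memory block 2 (remaining 10 MB)
46 MB → memory block 3 (remaining 210 MB)
44 MB → memory block 3 (remaining 166 MB)
193 MB → memory block 4 (remaining 63 MB)
195 MB → memory block 5 (remaining 61 MB)
250 MB → memory block 6 (remaining 6 MB)
208 MB → memory block 7 (remaining 48 MB)
70 MB → memory block 3 (remaining 96 MB)
138 MB → memory block 8 (remaining 118 MB)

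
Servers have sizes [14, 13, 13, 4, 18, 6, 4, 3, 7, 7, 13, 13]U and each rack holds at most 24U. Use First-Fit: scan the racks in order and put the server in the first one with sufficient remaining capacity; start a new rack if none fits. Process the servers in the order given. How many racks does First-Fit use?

6 racks

14U → rack 1 (remaining 10U)
13U → rack 2 (remaining 11U)
13U → rack 3 (remaining 11U)
4U → rack 1 (remaining 6U)
18U → rack 4 (remaining 6U)
6U → rack 1 (remaining 0U)
4U → rack 2 (remaining 7U)
3U → rack 2 (remaining 4U)
7U → rack 3 (remaining 4U)
7U → rack 5 (remaining 17U)
13U → rack 5 (remaining 4U)
13U → rack 6 (remaining 11U)
Final racks: [14,4,6] [13,4,3] [13,7] [18] [7,13] [13].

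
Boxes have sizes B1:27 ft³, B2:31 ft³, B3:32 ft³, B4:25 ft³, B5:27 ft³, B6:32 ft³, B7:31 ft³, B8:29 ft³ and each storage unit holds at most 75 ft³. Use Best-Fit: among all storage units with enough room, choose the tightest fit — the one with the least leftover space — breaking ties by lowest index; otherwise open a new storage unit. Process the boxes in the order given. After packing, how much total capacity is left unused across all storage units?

Put B1 (27 ft³) in storage unit 1; 48 ft³ remain.
Put B2 (31 ft³) in storage unit 1; 17 ft³ remain.
Put B3 (32 ft³) in storage unit 2; 43 ft³ remain.
Put B4 (25 ft³) in storage unit 2; 18 ft³ remain.
Put B5 (27 ft³) in storage unit 3; 48 ft³ remain.
Put B6 (32 ft³) in storage unit 3; 16 ft³ remain.
Put B7 (31 ft³) in storage unit 4; 44 ft³ remain.
Put B8 (29 ft³) in storage unit 4; 15 ft³ remain.
4 storage units × 75 ft³ = 300 ft³; used 234 ft³; unused 66 ft³.

66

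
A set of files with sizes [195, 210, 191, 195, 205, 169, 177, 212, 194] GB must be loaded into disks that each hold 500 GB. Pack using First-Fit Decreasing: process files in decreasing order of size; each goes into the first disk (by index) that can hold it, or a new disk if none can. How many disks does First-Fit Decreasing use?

Sorted descending: 212, 210, 205, 195, 195, 194, 191, 177, 169.
disk 1: place 212 GB, 288 GB left
disk 1: place 210 GB, 78 GB left
disk 2: place 205 GB, 295 GB left
disk 2: place 195 GB, 100 GB left
disk 3: place 195 GB, 305 GB left
disk 3: place 194 GB, 111 GB left
disk 4: place 191 GB, 309 GB left
disk 4: place 177 GB, 132 GB left
disk 5: place 169 GB, 331 GB left

5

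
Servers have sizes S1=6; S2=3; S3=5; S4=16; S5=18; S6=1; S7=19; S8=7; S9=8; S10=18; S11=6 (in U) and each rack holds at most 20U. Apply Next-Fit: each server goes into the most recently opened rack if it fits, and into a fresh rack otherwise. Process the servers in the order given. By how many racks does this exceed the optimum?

1

Next-Fit: [6,3,5] [16] [18,1] [19] [7,8] [18] [6] → 7 racks.
Total size 107U; any packing needs at least ⌈107/20⌉ = 6 racks.
An optimal packing achieves that bound: [19,1] [18] [18] [16,3] [8,7,5] [6,6] → 6 racks.
Excess: 7 − 6 = 1.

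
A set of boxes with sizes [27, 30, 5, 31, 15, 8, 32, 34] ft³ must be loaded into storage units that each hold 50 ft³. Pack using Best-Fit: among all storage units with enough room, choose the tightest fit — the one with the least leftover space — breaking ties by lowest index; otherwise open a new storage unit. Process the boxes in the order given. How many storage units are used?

5

Put 27 ft³ in storage unit 1; 23 ft³ remain.
Put 30 ft³ in storage unit 2; 20 ft³ remain.
Put 5 ft³ in storage unit 2; 15 ft³ remain.
Put 31 ft³ in storage unit 3; 19 ft³ remain.
Put 15 ft³ in storage unit 2; 0 ft³ remain.
Put 8 ft³ in storage unit 3; 11 ft³ remain.
Put 32 ft³ in storage unit 4; 18 ft³ remain.
Put 34 ft³ in storage unit 5; 16 ft³ remain.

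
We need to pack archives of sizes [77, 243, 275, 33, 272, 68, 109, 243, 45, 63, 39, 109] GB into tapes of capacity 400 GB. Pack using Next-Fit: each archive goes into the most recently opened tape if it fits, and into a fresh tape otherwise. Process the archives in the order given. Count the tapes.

Put 77 GB in tape 1; 323 GB remain.
Put 243 GB in tape 1; 80 GB remain.
Put 275 GB in tape 2; 125 GB remain.
Put 33 GB in tape 2; 92 GB remain.
Put 272 GB in tape 3; 128 GB remain.
Put 68 GB in tape 3; 60 GB remain.
Put 109 GB in tape 4; 291 GB remain.
Put 243 GB in tape 4; 48 GB remain.
Put 45 GB in tape 4; 3 GB remain.
Put 63 GB in tape 5; 337 GB remain.
Put 39 GB in tape 5; 298 GB remain.
Put 109 GB in tape 5; 189 GB remain.

5 tapes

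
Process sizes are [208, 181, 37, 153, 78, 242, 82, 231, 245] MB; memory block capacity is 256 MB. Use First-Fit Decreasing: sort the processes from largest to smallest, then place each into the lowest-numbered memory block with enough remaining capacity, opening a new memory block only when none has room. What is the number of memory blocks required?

7 memory blocks

Sorted descending: 245, 242, 231, 208, 181, 153, 82, 78, 37.
245 MB → memory block 1 (remaining 11 MB)
242 MB → memory block 2 (remaining 14 MB)
231 MB → memory block 3 (remaining 25 MB)
208 MB → memory block 4 (remaining 48 MB)
181 MB → memory block 5 (remaining 75 MB)
153 MB → memory block 6 (remaining 103 MB)
82 MB → memory block 6 (remaining 21 MB)
78 MB → memory block 7 (remaining 178 MB)
37 MB → memory block 4 (remaining 11 MB)
Final memory blocks: [245] [242] [231] [208,37] [181] [153,82] [78].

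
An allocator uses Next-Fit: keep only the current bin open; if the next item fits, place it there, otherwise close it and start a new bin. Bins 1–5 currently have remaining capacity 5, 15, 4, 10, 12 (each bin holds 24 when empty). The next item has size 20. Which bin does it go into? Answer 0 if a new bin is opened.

Next-Fit only looks at bin 5, which has 12 free.
20 does not fit, so a new bin is opened.

0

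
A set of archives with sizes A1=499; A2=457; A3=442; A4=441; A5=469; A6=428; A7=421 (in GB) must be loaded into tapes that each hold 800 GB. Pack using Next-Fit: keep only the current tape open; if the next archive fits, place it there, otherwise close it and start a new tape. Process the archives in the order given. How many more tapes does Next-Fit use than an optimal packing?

0

Next-Fit: [499] [457] [442] [441] [469] [428] [421] → 7 tapes.
7 archives exceed 400 GB (half the capacity), and no two of those can share a tape, so at least 7 tapes are needed.
So 7 is already optimal.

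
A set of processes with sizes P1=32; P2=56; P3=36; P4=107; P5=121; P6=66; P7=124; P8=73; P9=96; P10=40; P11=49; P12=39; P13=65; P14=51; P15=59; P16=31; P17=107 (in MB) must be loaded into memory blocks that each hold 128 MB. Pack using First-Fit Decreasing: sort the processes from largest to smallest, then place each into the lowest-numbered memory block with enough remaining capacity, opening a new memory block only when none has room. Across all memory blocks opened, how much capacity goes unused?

128

Sorted descending: 124, 121, 107, 107, 96, 73, 66, 65, 59, 56, 51, 49, 40, 39, 36, 32, 31.
memory block 1: place 124 MB, 4 MB left
memory block 2: place 121 MB, 7 MB left
memory block 3: place 107 MB, 21 MB left
memory block 4: place 107 MB, 21 MB left
memory block 5: place 96 MB, 32 MB left
memory block 6: place 73 MB, 55 MB left
memory block 7: place 66 MB, 62 MB left
memory block 8: place 65 MB, 63 MB left
memory block 7: place 59 MB, 3 MB left
memory block 8: place 56 MB, 7 MB left
memory block 6: place 51 MB, 4 MB left
memory block 9: place 49 MB, 79 MB left
memory block 9: place 40 MB, 39 MB left
memory block 9: place 39 MB, 0 MB left
memory block 10: place 36 MB, 92 MB left
memory block 5: place 32 MB, 0 MB left
memory block 10: place 31 MB, 61 MB left
10 memory blocks × 128 MB = 1280 MB; used 1152 MB; unused 128 MB.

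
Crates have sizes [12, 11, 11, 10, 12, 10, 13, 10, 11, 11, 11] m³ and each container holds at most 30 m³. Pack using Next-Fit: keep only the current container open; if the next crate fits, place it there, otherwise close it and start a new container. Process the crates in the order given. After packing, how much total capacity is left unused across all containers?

58

container 1: place 12 m³, 18 m³ left
container 1: place 11 m³, 7 m³ left
container 2: place 11 m³, 19 m³ left
container 2: place 10 m³, 9 m³ left
container 3: place 12 m³, 18 m³ left
container 3: place 10 m³, 8 m³ left
container 4: place 13 m³, 17 m³ left
container 4: place 10 m³, 7 m³ left
container 5: place 11 m³, 19 m³ left
container 5: place 11 m³, 8 m³ left
container 6: place 11 m³, 19 m³ left
6 containers × 30 m³ = 180 m³; used 122 m³; unused 58 m³.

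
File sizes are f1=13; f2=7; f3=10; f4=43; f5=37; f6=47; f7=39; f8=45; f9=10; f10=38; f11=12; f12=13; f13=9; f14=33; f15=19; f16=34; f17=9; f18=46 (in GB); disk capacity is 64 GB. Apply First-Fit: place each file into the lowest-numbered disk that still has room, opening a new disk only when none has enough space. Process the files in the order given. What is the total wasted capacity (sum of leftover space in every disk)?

Put f1 (13 GB) in disk 1; 51 GB remain.
Put f2 (7 GB) in disk 1; 44 GB remain.
Put f3 (10 GB) in disk 1; 34 GB remain.
Put f4 (43 GB) in disk 2; 21 GB remain.
Put f5 (37 GB) in disk 3; 27 GB remain.
Put f6 (47 GB) in disk 4; 17 GB remain.
Put f7 (39 GB) in disk 5; 25 GB remain.
Put f8 (45 GB) in disk 6; 19 GB remain.
Put f9 (10 GB) in disk 1; 24 GB remain.
Put f10 (38 GB) in disk 7; 26 GB remain.
Put f11 (12 GB) in disk 1; 12 GB remain.
Put f12 (13 GB) in disk 2; 8 GB remain.
Put f13 (9 GB) in disk 1; 3 GB remain.
Put f14 (33 GB) in disk 8; 31 GB remain.
Put f15 (19 GB) in disk 3; 8 GB remain.
Put f16 (34 GB) in disk 9; 30 GB remain.
Put f17 (9 GB) in disk 4; 8 GB remain.
Put f18 (46 GB) in disk 10; 18 GB remain.
10 disks × 64 GB = 640 GB; used 464 GB; unused 176 GB.

176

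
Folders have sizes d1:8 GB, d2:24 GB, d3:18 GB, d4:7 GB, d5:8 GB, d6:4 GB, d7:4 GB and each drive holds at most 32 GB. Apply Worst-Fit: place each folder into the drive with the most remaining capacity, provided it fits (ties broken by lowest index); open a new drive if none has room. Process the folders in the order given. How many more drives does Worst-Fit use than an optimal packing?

0

Worst-Fit: [8,24] [18,7] [8,4,4] → 3 drives.
Total size 73 GB; any packing needs at least ⌈73/32⌉ = 3 drives.
So 3 is already optimal.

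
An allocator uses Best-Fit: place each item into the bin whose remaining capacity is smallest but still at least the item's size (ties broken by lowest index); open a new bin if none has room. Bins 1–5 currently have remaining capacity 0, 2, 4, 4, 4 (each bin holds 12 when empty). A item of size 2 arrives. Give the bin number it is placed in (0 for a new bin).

Bins with room: bin 2 (2), bin 3 (4), bin 4 (4), bin 5 (4).
Tightest fit is bin 2 with 2 free.

2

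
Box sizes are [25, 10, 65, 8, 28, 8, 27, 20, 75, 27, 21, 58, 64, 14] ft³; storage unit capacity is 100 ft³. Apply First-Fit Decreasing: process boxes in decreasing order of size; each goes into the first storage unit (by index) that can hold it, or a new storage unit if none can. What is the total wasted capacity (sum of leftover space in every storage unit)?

Sorted descending: 75, 65, 64, 58, 28, 27, 27, 25, 21, 20, 14, 10, 8, 8.
75 ft³ → storage unit 1 (remaining 25 ft³)
65 ft³ → storage unit 2 (remaining 35 ft³)
64 ft³ → storage unit 3 (remaining 36 ft³)
58 ft³ → storage unit 4 (remaining 42 ft³)
28 ft³ → storage unit 2 (remaining 7 ft³)
27 ft³ → storage unit 3 (remaining 9 ft³)
27 ft³ → storage unit 4 (remaining 15 ft³)
25 ft³ → storage unit 1 (remaining 0 ft³)
21 ft³ → storage unit 5 (remaining 79 ft³)
20 ft³ → storage unit 5 (remaining 59 ft³)
14 ft³ → storage unit 4 (remaining 1 ft³)
10 ft³ → storage unit 5 (remaining 49 ft³)
8 ft³ → storage unit 3 (remaining 1 ft³)
8 ft³ → storage unit 5 (remaining 41 ft³)
5 storage units × 100 ft³ = 500 ft³; used 450 ft³; unused 50 ft³.

50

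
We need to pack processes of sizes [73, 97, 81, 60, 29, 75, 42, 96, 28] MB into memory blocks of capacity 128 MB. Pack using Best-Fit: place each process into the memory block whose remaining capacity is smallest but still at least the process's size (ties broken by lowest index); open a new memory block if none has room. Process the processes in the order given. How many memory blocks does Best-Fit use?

Put 73 MB in memory block 1; 55 MB remain.
Put 97 MB in memory block 2; 31 MB remain.
Put 81 MB in memory block 3; 47 MB remain.
Put 60 MB in memory block 4; 68 MB remain.
Put 29 MB in memory block 2; 2 MB remain.
Put 75 MB in memory block 5; 53 MB remain.
Put 42 MB in memory block 3; 5 MB remain.
Put 96 MB in memory block 6; 32 MB remain.
Put 28 MB in memory block 6; 4 MB remain.

6 memory blocks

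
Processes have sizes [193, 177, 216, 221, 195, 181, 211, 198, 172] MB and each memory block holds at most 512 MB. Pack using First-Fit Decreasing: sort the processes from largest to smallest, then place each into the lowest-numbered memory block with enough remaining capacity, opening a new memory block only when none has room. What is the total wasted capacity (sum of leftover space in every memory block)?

Sorted descending: 221, 216, 211, 198, 195, 193, 181, 177, 172.
memory block 1: place 221 MB, 291 MB left
memory block 1: place 216 MB, 75 MB left
memory block 2: place 211 MB, 301 MB left
memory block 2: place 198 MB, 103 MB left
memory block 3: place 195 MB, 317 MB left
memory block 3: place 193 MB, 124 MB left
memory block 4: place 181 MB, 331 MB left
memory block 4: place 177 MB, 154 MB left
memory block 5: place 172 MB, 340 MB left
5 memory blocks × 512 MB = 2560 MB; used 1764 MB; unused 796 MB.

796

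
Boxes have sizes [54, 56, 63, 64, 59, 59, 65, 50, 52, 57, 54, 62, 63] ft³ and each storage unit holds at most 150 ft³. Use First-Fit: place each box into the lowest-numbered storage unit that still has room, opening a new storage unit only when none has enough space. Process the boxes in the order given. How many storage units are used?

storage unit 1: place 54 ft³, 96 ft³ left
storage unit 1: place 56 ft³, 40 ft³ left
storage unit 2: place 63 ft³, 87 ft³ left
storage unit 2: place 64 ft³, 23 ft³ left
storage unit 3: place 59 ft³, 91 ft³ left
storage unit 3: place 59 ft³, 32 ft³ left
storage unit 4: place 65 ft³, 85 ft³ left
storage unit 4: place 50 ft³, 35 ft³ left
storage unit 5: place 52 ft³, 98 ft³ left
storage unit 5: place 57 ft³, 41 ft³ left
storage unit 6: place 54 ft³, 96 ft³ left
storage unit 6: place 62 ft³, 34 ft³ left
storage unit 7: place 63 ft³, 87 ft³ left

7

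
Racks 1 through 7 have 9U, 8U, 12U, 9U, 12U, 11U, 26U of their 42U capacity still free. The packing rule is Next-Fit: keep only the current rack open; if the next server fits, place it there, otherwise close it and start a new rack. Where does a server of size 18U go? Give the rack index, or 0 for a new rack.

7

Next-Fit only looks at rack 7, which has 26U free.
18U fits there.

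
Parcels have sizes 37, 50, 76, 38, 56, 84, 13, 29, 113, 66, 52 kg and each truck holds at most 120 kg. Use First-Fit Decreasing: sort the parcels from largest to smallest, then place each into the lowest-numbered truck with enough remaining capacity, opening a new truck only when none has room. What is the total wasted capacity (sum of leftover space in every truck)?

Sorted descending: 113, 84, 76, 66, 56, 52, 50, 38, 37, 29, 13.
113 kg → truck 1 (remaining 7 kg)
84 kg → truck 2 (remaining 36 kg)
76 kg → truck 3 (remaining 44 kg)
66 kg → truck 4 (remaining 54 kg)
56 kg → truck 5 (remaining 64 kg)
52 kg → truck 4 (remaining 2 kg)
50 kg → truck 5 (remaining 14 kg)
38 kg → truck 3 (remaining 6 kg)
37 kg → truck 6 (remaining 83 kg)
29 kg → truck 2 (remaining 7 kg)
13 kg → truck 5 (remaining 1 kg)
6 trucks × 120 kg = 720 kg; used 614 kg; unused 106 kg.

106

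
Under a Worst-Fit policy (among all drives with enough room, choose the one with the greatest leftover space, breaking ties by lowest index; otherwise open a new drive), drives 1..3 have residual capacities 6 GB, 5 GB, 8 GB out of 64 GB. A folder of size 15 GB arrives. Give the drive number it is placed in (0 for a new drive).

0

No drive has ≥ 15 GB free, so a new drive is opened.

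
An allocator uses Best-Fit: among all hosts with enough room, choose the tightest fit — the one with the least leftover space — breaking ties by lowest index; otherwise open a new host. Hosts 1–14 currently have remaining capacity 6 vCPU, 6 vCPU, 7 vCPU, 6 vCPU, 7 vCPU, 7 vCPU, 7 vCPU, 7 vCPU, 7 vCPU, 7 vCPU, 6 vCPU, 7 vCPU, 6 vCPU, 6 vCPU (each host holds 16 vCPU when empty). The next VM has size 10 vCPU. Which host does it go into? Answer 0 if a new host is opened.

0

No host has ≥ 10 vCPU free, so a new host is opened.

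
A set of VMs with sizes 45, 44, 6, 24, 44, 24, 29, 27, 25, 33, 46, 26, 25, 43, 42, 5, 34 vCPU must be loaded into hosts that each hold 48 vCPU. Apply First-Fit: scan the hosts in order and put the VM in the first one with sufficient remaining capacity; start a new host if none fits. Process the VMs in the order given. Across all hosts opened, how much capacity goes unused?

198

45 vCPU → host 1 (remaining 3 vCPU)
44 vCPU → host 2 (remaining 4 vCPU)
6 vCPU → host 3 (remaining 42 vCPU)
24 vCPU → host 3 (remaining 18 vCPU)
44 vCPU → host 4 (remaining 4 vCPU)
24 vCPU → host 5 (remaining 24 vCPU)
29 vCPU → host 6 (remaining 19 vCPU)
27 vCPU → host 7 (remaining 21 vCPU)
25 vCPU → host 8 (remaining 23 vCPU)
33 vCPU → host 9 (remaining 15 vCPU)
46 vCPU → host 10 (remaining 2 vCPU)
26 vCPU → host 11 (remaining 22 vCPU)
25 vCPU → host 12 (remaining 23 vCPU)
43 vCPU → host 13 (remaining 5 vCPU)
42 vCPU → host 14 (remaining 6 vCPU)
5 vCPU → host 3 (remaining 13 vCPU)
34 vCPU → host 15 (remaining 14 vCPU)
15 hosts × 48 vCPU = 720 vCPU; used 522 vCPU; unused 198 vCPU.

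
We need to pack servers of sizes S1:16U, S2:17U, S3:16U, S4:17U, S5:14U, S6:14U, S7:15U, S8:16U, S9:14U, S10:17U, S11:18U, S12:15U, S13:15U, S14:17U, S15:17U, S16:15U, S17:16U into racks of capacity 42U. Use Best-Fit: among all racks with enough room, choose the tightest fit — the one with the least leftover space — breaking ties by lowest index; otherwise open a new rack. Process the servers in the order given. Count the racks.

S1 (16U) → rack 1 (remaining 26U)
S2 (17U) → rack 1 (remaining 9U)
S3 (16U) → rack 2 (remaining 26U)
S4 (17U) → rack 2 (remaining 9U)
S5 (14U) → rack 3 (remaining 28U)
S6 (14U) → rack 3 (remaining 14U)
S7 (15U) → rack 4 (remaining 27U)
S8 (16U) → rack 4 (remaining 11U)
S9 (14U) → rack 3 (remaining 0U)
S10 (17U) → rack 5 (remaining 25U)
S11 (18U) → rack 5 (remaining 7U)
S12 (15U) → rack 6 (remaining 27U)
S13 (15U) → rack 6 (remaining 12U)
S14 (17U) → rack 7 (remaining 25U)
S15 (17U) → rack 7 (remaining 8U)
S16 (15U) → rack 8 (remaining 27U)
S17 (16U) → rack 8 (remaining 11U)

8 racks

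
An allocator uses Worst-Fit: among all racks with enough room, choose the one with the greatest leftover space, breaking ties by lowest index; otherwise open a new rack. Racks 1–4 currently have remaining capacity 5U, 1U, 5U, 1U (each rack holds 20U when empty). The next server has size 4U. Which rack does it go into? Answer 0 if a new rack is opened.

1

Racks with room: rack 1 (5U), rack 3 (5U).
Most room is rack 1 with 5U free.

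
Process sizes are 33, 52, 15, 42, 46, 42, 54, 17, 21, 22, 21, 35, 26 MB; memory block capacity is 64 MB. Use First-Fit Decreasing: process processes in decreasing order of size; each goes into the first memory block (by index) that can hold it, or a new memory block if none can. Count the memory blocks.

8

Sorted descending: 54, 52, 46, 42, 42, 35, 33, 26, 22, 21, 21, 17, 15.
54 MB → memory block 1 (remaining 10 MB)
52 MB → memory block 2 (remaining 12 MB)
46 MB → memory block 3 (remaining 18 MB)
42 MB → memory block 4 (remaining 22 MB)
42 MB → memory block 5 (remaining 22 MB)
35 MB → memory block 6 (remaining 29 MB)
33 MB → memory block 7 (remaining 31 MB)
26 MB → memory block 6 (remaining 3 MB)
22 MB → memory block 4 (remaining 0 MB)
21 MB → memory block 5 (remaining 1 MB)
21 MB → memory block 7 (remaining 10 MB)
17 MB → memory block 3 (remaining 1 MB)
15 MB → memory block 8 (remaining 49 MB)
Final memory blocks: [54] [52] [46,17] [42,22] [42,21] [35,26] [33,21] [15].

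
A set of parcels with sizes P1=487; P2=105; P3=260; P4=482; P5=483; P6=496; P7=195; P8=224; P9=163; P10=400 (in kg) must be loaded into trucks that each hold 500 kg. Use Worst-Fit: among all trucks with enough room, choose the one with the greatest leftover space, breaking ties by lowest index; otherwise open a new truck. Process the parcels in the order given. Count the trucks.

8

P1 (487 kg) → truck 1 (remaining 13 kg)
P2 (105 kg) → truck 2 (remaining 395 kg)
P3 (260 kg) → truck 2 (remaining 135 kg)
P4 (482 kg) → truck 3 (remaining 18 kg)
P5 (483 kg) → truck 4 (remaining 17 kg)
P6 (496 kg) → truck 5 (remaining 4 kg)
P7 (195 kg) → truck 6 (remaining 305 kg)
P8 (224 kg) → truck 6 (remaining 81 kg)
P9 (163 kg) → truck 7 (remaining 337 kg)
P10 (400 kg) → truck 8 (remaining 100 kg)
Final trucks: [487] [105,260] [482] [483] [496] [195,224] [163] [400].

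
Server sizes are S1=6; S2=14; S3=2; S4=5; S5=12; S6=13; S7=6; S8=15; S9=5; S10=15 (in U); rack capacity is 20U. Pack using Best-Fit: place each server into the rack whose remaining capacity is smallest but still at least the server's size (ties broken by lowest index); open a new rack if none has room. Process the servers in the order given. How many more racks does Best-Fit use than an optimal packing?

0

Best-Fit: [6,14] [2,5,12] [13,6] [15,5] [15] → 5 racks.
Total size 93U; any packing needs at least ⌈93/20⌉ = 5 racks.
So 5 is already optimal.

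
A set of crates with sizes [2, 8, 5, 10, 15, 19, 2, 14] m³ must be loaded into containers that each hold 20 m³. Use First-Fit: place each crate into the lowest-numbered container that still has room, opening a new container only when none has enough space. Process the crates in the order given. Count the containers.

2 m³ → container 1 (remaining 18 m³)
8 m³ → container 1 (remaining 10 m³)
5 m³ → container 1 (remaining 5 m³)
10 m³ → container 2 (remaining 10 m³)
15 m³ → container 3 (remaining 5 m³)
19 m³ → container 4 (remaining 1 m³)
2 m³ → container 1 (remaining 3 m³)
14 m³ → container 5 (remaining 6 m³)
Final containers: [2,8,5,2] [10] [15] [19] [14].

5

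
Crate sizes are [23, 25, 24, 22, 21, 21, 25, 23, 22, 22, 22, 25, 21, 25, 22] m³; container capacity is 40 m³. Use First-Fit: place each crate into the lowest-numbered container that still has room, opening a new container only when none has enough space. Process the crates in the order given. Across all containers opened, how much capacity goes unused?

23 m³ → container 1 (remaining 17 m³)
25 m³ → container 2 (remaining 15 m³)
24 m³ → container 3 (remaining 16 m³)
22 m³ → container 4 (remaining 18 m³)
21 m³ → container 5 (remaining 19 m³)
21 m³ → container 6 (remaining 19 m³)
25 m³ → container 7 (remaining 15 m³)
23 m³ → container 8 (remaining 17 m³)
22 m³ → container 9 (remaining 18 m³)
22 m³ → container 10 (remaining 18 m³)
22 m³ → container 11 (remaining 18 m³)
25 m³ → container 12 (remaining 15 m³)
21 m³ → container 13 (remaining 19 m³)
25 m³ → container 14 (remaining 15 m³)
22 m³ → container 15 (remaining 18 m³)
15 containers × 40 m³ = 600 m³; used 343 m³; unused 257 m³.

257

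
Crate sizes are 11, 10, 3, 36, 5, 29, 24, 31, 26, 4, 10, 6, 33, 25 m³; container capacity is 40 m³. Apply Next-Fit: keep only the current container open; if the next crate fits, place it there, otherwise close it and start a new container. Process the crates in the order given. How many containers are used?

8 containers

Put 11 m³ in container 1; 29 m³ remain.
Put 10 m³ in container 1; 19 m³ remain.
Put 3 m³ in container 1; 16 m³ remain.
Put 36 m³ in container 2; 4 m³ remain.
Put 5 m³ in container 3; 35 m³ remain.
Put 29 m³ in container 3; 6 m³ remain.
Put 24 m³ in container 4; 16 m³ remain.
Put 31 m³ in container 5; 9 m³ remain.
Put 26 m³ in container 6; 14 m³ remain.
Put 4 m³ in container 6; 10 m³ remain.
Put 10 m³ in container 6; 0 m³ remain.
Put 6 m³ in container 7; 34 m³ remain.
Put 33 m³ in container 7; 1 m³ remain.
Put 25 m³ in container 8; 15 m³ remain.
Final containers: [11,10,3] [36] [5,29] [24] [31] [26,4,10] [6,33] [25].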